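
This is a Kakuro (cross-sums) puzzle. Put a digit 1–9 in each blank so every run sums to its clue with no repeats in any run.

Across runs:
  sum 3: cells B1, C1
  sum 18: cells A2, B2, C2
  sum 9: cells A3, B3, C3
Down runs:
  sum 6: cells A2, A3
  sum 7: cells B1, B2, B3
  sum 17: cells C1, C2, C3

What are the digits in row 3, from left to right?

1, 2, 6

3 in 2 cells must be {1,2}; 7 in 3 cells must be {1,2,4}.
Nothing is forced directly, so branch on B1, whose candidates are 1 or 2. If B1 = 2: that forces C1 = 1, after which C3 would have to be in {1,2,3,4,5,6} for the 9 across but in {7,9} for the 17 down — contradiction. So B1 = 1.
C1 = 3 − 1 = 2 completes the 3 across.
Given what's placed, C3 must be 6 to fit the 9 across and 17 down.
C2 = 17 − 8 = 9 completes the 17 down.
B3 = 2: the only remaining digit allowed by both the 9 across and the 7 down.
B2 = 7 − 3 = 4 completes the 7 down.
A3 = 9 − 8 = 1 completes the 9 across.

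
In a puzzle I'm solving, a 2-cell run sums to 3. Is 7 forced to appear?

The only way to make 3 from 2 distinct digits is {1,2}, which does not contain 7.

No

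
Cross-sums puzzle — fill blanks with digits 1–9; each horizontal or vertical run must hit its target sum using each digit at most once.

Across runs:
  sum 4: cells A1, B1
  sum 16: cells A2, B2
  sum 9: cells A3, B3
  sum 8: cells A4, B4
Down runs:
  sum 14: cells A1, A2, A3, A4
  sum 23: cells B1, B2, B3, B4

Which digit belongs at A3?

4 in 2 cells must be {1,3}; 16 in 2 cells must be {7,9}.
Only 7 fits A2 under both its across sum 16 and down sum 14.
B2 = 16 − 7 = 9 completes the 16 across.
Given what's placed, A1 must be 1 to fit the 4 across and 14 down.
B1 = 4 − 1 = 3 completes the 4 across.
A4 = 2: the only remaining digit allowed by both the 8 across and the 14 down.
B4 = 8 − 2 = 6 completes the 8 across.
A3 = 14 − 10 = 4 completes the 14 down.

4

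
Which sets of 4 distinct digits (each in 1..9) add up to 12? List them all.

{1,2,3,6}; {1,2,4,5}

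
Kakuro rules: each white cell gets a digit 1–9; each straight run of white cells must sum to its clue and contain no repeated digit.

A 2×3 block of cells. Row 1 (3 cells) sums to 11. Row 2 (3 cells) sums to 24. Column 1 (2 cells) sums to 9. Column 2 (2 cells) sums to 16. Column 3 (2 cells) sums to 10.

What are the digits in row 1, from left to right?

1 7 3

24 in 3 cells must be {7,8,9}; 16 in 2 cells must be {7,9}.
The 11 across and the 16 down share only 7, so (1,2) = 7.
(2,2) = 16 − 7 = 9 completes the 16 down.
Nothing is forced directly, so branch on (2,1), whose candidates are 7 or 8. If (2,1) = 7: then (1,1) would have to be in {1,3} for the 11 across but in {2} for the 9 down — contradiction. So (2,1) = 8.
(1,1) = 9 − 8 = 1 completes the 9 down.
(1,3) = 11 − 8 = 3 completes the 11 across.
(2,3) = 24 − 17 = 7 completes the 24 across.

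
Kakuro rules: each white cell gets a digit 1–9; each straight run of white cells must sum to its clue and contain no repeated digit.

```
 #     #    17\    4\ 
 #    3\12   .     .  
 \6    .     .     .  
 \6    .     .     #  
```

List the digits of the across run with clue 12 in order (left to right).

9, 3

6 in 3 cells must be {1,2,3}; 3 in 2 cells must be {1,2}; 4 in 2 cells must be {1,3}.
The 12 across and the 4 down share only 3, so R1C3 = 3.
R2C3 = 4 − 3 = 1 completes the 4 down.
R1C2 = 12 − 3 = 9 completes the 12 across.
R2C1 = 2: the only remaining digit allowed by both the 6 across and the 3 down.
R2C2 = 6 − 3 = 3 completes the 6 across.
R3C1 = 3 − 2 = 1 completes the 3 down.
R3C2 = 6 − 1 = 5 completes the 6 across.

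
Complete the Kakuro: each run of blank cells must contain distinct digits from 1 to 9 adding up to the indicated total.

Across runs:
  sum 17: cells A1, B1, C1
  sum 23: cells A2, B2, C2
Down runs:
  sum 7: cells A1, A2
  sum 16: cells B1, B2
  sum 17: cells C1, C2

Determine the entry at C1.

23 in 3 cells must be {6,8,9}; 16 in 2 cells must be {7,9}; 17 in 2 cells must be {8,9}.
The 23 across and the 7 down share only 6, so A2 = 6.
Given what's placed, B2 must be 9 to fit the 23 across and 16 down.
C2 = 23 − 15 = 8 completes the 23 across.
A1 = 7 − 6 = 1 completes the 7 down.
B1 = 16 − 9 = 7 completes the 16 down.
C1 = 17 − 8 = 9 completes the 17 across.

9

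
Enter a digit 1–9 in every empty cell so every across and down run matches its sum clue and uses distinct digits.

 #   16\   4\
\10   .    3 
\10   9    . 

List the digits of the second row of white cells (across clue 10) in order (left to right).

16 in 2 cells must be {7,9}; 4 in 2 cells must be {1,3}.
R1C1 = 10 − 3 = 7 completes the 10 across.
R2C2 = 10 − 9 = 1 completes the 10 across.

9, 1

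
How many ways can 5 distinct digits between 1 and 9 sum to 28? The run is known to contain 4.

5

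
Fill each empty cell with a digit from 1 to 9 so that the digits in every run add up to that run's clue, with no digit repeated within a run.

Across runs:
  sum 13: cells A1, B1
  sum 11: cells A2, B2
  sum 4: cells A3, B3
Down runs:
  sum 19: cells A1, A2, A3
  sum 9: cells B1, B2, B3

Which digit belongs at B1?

4 in 2 cells must be {1,3}.
The 4 across and the 19 down share only 3, so A3 = 3.
B3 = 4 − 3 = 1 completes the 4 across.
Nothing is forced directly, so branch on A1, whose candidates are 7 or 9. If A1 = 9: then B1 would have to be in {4} for the 13 across but in {2,3,5,6} for the 9 down — contradiction. So A1 = 7.
B1 = 13 − 7 = 6 completes the 13 across.
A2 = 19 − 10 = 9 completes the 19 down.
B2 = 11 − 9 = 2 completes the 11 across.

6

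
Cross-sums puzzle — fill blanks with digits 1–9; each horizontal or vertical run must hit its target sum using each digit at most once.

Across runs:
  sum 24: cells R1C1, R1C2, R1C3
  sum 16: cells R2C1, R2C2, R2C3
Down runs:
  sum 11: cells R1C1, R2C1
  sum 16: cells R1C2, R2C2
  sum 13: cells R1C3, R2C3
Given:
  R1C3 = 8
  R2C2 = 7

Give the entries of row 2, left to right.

24 in 3 cells must be {7,8,9}; 16 in 2 cells must be {7,9}.
R1C2 = 16 − 7 = 9 completes the 16 down.
R2C3 = 13 − 8 = 5 completes the 13 down.
R1C1 = 24 − 17 = 7 completes the 24 across.
R2C1 = 16 − 12 = 4 completes the 16 across.

4 7 5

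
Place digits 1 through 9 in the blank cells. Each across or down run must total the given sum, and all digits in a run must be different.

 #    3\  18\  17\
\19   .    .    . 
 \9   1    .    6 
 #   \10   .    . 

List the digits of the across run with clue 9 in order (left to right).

3 in 2 cells must be {1,2}.
R1C1 = 3 − 1 = 2 completes the 3 down.
R2C2 = 9 − 7 = 2 completes the 9 across.
Given what's placed, R1C2 must be 9 to fit the 19 across and 18 down.
R1C3 = 19 − 11 = 8 completes the 19 across.
R3C2 = 18 − 11 = 7 completes the 18 down.
R3C3 = 10 − 7 = 3 completes the 10 across.

1, 2, 6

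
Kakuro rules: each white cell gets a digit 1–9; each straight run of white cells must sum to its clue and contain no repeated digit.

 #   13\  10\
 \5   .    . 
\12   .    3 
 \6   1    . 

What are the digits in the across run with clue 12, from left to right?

R2C1 = 12 − 3 = 9 completes the 12 across.
R3C2 = 6 − 1 = 5 completes the 6 across.
R1C1 = 13 − 10 = 3 completes the 13 down.
R1C2 = 5 − 3 = 2 completes the 5 across.

9, 3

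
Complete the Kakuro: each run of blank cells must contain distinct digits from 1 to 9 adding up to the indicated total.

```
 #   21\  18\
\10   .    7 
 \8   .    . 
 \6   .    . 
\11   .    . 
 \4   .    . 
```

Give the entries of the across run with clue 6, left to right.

4 2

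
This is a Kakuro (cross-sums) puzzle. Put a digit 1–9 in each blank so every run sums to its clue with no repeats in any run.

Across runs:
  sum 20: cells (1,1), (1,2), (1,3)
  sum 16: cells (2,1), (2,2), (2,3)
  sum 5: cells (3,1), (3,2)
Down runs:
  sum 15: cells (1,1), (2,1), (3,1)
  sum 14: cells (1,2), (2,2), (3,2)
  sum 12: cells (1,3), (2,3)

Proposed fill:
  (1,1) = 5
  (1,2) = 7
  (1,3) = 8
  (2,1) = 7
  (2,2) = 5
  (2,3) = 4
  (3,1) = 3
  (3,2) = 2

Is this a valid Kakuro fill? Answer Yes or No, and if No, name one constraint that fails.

Yes

Across: 5+7+8=20; 7+5+4=16; 3+2=5. Down: 5+7+3=15; 7+5+2=14; 8+4=12. No digit repeats within any run.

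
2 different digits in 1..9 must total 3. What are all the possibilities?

2 distinct digits from 1–9 sum between 3 and 17.
Only one set works: {1,2}.

{1,2}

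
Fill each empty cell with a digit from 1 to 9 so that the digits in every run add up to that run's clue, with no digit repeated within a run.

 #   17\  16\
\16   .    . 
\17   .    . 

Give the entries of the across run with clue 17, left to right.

8 9

16 in 2 cells must be {7,9}; 17 in 2 cells must be {8,9}.
The 16 across and the 17 down share only 9, so R1C1 = 9.
R1C2 = 16 − 9 = 7 completes the 16 across.
R2C1 = 17 − 9 = 8 completes the 17 down.
R2C2 = 17 − 8 = 9 completes the 17 across.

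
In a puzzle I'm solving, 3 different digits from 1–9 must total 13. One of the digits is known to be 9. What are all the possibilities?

3 distinct digits from 1–9 sum between 6 and 24.
Keeping only sets containing 9.
Only one set works: {1,3,9}.

{1,3,9}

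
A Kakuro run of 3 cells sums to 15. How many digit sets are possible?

8

3 distinct digits from 1–9 sum between 6 and 24.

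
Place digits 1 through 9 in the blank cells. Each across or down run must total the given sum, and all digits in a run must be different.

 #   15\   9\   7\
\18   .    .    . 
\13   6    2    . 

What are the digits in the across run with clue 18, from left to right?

9 7 2

R1C1 = 15 − 6 = 9 completes the 15 down.
R1C2 = 9 − 2 = 7 completes the 9 down.
R1C3 = 18 − 16 = 2 completes the 18 across.
R2C3 = 13 − 8 = 5 completes the 13 across.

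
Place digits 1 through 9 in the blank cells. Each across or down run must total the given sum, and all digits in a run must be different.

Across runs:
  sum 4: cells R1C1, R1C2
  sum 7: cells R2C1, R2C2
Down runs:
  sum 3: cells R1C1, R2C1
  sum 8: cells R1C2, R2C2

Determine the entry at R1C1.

1

4 in 2 cells must be {1,3}; 3 in 2 cells must be {1,2}.
The 4 across and the 3 down share only 1, so R1C1 = 1.
R1C2 = 4 − 1 = 3 completes the 4 across.
R2C1 = 3 − 1 = 2 completes the 3 down.
R2C2 = 7 − 2 = 5 completes the 7 across.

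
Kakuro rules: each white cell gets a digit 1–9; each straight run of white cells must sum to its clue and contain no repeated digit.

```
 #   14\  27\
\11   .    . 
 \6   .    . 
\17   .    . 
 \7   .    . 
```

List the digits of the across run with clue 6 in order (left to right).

2 4

17 in 2 cells must be {8,9}.
Only 8 fits R3C1 under both its across sum 17 and down sum 14.
R3C2 = 17 − 8 = 9 completes the 17 across.
Nothing is forced directly, so branch on R1C1, whose candidates are 2 or 3. If R1C1 = 2: then R1C2 would have to be in {9} for the 11 across but in {3,4,5,6,7,8} for the 27 down — contradiction. So R1C1 = 3.
R1C2 = 11 − 3 = 8 completes the 11 across.
R2C2 = 4: the only remaining digit allowed by both the 6 across and the 27 down.
R4C2 = 27 − 21 = 6 completes the 27 down.
R2C1 = 6 − 4 = 2 completes the 6 across.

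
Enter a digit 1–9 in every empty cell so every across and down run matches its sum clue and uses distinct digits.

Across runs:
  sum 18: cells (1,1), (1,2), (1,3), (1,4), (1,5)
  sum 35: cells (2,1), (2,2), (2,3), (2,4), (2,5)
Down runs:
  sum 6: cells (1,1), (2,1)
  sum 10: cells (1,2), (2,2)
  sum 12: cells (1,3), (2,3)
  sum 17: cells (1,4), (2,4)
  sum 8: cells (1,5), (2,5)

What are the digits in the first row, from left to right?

35 in 5 cells must be {5,6,7,8,9}; 17 in 2 cells must be {8,9}.
Only 8 fits (1,4) under both its across sum 18 and down sum 17.
The 35 across and the 6 down share only 5, so (2,1) = 5.
(2,4) = 17 − 8 = 9 completes the 17 down.
(1,1) = 6 − 5 = 1 completes the 6 down.
No cell is forced outright now. (2,3) can only be 7 or 8 (the digits allowed by both its 35 across and its 12 down). If (2,3) = 7: then (1,3) would have to be in {2,3,4} for the 18 across but in {5} for the 12 down — contradiction. So (2,3) = 8.
(1,3) = 12 − 8 = 4 completes the 12 down.
Nothing is forced directly, so branch on (2,2), whose candidates are 6 or 7. If (2,2) = 6: then (1,2) would have to be in {2,3} for the 18 across but in {4} for the 10 down — contradiction. So (2,2) = 7.
(1,2) = 10 − 7 = 3 completes the 10 down.
(1,5) = 18 − 16 = 2 completes the 18 across.

1, 3, 4, 8, 2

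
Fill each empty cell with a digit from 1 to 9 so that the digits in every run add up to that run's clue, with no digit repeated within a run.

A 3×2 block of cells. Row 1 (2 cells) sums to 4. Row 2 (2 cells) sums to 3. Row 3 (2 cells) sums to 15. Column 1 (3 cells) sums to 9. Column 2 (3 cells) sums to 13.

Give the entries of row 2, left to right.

4 in 2 cells must be {1,3}; 3 in 2 cells must be {1,2}.
The 15 across and the 9 down share only 6, so (3,1) = 6.
(3,2) = 15 − 6 = 9 completes the 15 across.
Given what's placed, (1,1) must be 1 to fit the 4 across and 9 down.
(1,2) = 4 − 1 = 3 completes the 4 across.
(2,1) = 9 − 7 = 2 completes the 9 down.
(2,2) = 3 − 2 = 1 completes the 3 across.

2, 1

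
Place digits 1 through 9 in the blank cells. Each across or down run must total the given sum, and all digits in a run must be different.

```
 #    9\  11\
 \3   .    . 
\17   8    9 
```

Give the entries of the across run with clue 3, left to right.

3 in 2 cells must be {1,2}; 17 in 2 cells must be {8,9}.
R1C1 = 9 − 8 = 1 completes the 9 down.
R1C2 = 3 − 1 = 2 completes the 3 across.

1 2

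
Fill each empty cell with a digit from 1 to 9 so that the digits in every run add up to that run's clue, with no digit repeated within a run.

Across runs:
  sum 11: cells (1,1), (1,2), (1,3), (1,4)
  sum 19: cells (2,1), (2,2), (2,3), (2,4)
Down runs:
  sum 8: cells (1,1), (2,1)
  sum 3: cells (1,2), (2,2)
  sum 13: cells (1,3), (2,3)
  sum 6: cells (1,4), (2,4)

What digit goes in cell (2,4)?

11 in 4 cells must be {1,2,3,5}; 3 in 2 cells must be {1,2}.
Only 5 fits (1,3) under both its across sum 11 and down sum 13.
(2,3) = 13 − 5 = 8 completes the 13 down.
Nothing is forced directly, so branch on (1,2), whose candidates are 1 or 2. If (1,2) = 2: that forces (1,4) = 1, (2,2) = 1, after which (2,4) would have to be in {3,4,6,7} for the 19 across but in {5} for the 6 down — contradiction. So (1,2) = 1.
(1,4) = 2: the only remaining digit allowed by both the 11 across and the 6 down.
(2,2) = 3 − 1 = 2 completes the 3 down.
(2,4) = 6 − 2 = 4 completes the 6 down.

4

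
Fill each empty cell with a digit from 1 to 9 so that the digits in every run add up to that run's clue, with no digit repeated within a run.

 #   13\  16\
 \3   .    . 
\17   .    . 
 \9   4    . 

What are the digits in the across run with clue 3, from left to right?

3 in 2 cells must be {1,2}; 17 in 2 cells must be {8,9}.
R2C1 = 8: the only remaining digit allowed by both the 17 across and the 13 down.
R2C2 = 17 − 8 = 9 completes the 17 across.
R3C2 = 9 − 4 = 5 completes the 9 across.
R1C1 = 13 − 12 = 1 completes the 13 down.
R1C2 = 3 − 1 = 2 completes the 3 across.

1 2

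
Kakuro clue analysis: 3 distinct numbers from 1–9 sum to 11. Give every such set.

{1,2,8}; {1,3,7}; {1,4,6}; {2,3,6}; {2,4,5}

3 distinct digits from 1–9 sum between 6 and 24.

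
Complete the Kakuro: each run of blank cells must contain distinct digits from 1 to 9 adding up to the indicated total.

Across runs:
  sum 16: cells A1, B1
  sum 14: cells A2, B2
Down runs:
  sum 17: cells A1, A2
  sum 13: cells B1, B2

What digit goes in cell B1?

16 in 2 cells must be {7,9}; 17 in 2 cells must be {8,9}.
The 16 across and the 17 down share only 9, so A1 = 9.
B1 = 16 − 9 = 7 completes the 16 across.
A2 = 17 − 9 = 8 completes the 17 down.
B2 = 14 − 8 = 6 completes the 14 across.

7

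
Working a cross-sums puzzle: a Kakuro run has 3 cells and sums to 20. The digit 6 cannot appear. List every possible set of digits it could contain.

3 distinct digits from 1–9 sum between 6 and 24.
Dropping sets that contain 6.

{3,8,9}; {4,7,9}; {5,7,8}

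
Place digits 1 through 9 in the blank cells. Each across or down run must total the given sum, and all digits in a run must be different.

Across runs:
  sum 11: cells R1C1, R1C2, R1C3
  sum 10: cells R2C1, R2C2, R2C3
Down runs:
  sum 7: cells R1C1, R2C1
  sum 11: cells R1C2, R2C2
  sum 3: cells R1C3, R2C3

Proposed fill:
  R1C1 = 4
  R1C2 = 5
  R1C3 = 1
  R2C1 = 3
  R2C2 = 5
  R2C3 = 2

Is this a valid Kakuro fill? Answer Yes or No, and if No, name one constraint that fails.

No — the across run R1C1–R1C3 sums to 10, not 11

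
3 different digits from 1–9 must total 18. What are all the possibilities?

3 distinct digits from 1–9 sum between 6 and 24.

{1,8,9}; {2,7,9}; {3,6,9}; {3,7,8}; {4,5,9}; {4,6,8}; {5,6,7}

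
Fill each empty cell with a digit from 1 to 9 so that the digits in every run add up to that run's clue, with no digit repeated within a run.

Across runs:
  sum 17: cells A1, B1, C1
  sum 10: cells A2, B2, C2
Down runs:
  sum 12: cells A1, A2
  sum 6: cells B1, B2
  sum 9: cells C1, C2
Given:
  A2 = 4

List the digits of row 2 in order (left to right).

A1 = 12 − 4 = 8 completes the 12 down.
Nothing is forced directly, so branch on B2, whose candidates are 1 or 5. If B2 = 5: then B1 would have to be in {2,3,4,5,6,7} for the 17 across but in {1} for the 6 down — contradiction. So B2 = 1.
B1 = 6 − 1 = 5 completes the 6 down.
C1 = 17 − 13 = 4 completes the 17 across.
C2 = 10 − 5 = 5 completes the 10 across.

4 1 5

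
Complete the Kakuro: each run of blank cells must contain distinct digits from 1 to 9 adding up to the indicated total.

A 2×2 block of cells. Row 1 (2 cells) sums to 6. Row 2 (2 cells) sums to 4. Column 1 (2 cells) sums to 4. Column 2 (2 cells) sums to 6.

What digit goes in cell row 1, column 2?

5

4 in 2 cells must be {1,3}.
The 6 across and the 4 down share only 1, so (1,1) = 1.
(1,2) = 6 − 1 = 5 completes the 6 across.
(2,1) = 4 − 1 = 3 completes the 4 down.
(2,2) = 4 − 3 = 1 completes the 4 across.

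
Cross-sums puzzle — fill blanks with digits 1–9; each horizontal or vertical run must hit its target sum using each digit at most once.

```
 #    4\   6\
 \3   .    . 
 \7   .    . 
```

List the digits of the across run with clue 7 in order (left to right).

3, 4

3 in 2 cells must be {1,2}; 4 in 2 cells must be {1,3}.
The 3 across and the 4 down share only 1, so R1C1 = 1.
R1C2 = 3 − 1 = 2 completes the 3 across.
R2C1 = 4 − 1 = 3 completes the 4 down.
R2C2 = 7 − 3 = 4 completes the 7 across.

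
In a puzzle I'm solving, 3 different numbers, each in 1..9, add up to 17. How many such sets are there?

3 distinct digits from 1–9 sum between 6 and 24.

7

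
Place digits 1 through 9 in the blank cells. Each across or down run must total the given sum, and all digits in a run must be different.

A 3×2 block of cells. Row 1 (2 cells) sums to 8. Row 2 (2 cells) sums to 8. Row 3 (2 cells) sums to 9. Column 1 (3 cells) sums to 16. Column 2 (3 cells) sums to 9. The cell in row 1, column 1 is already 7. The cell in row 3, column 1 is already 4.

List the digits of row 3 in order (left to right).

(1,2) = 8 − 7 = 1 completes the 8 across.
(2,1) = 16 − 11 = 5 completes the 16 down.
(2,2) = 8 − 5 = 3 completes the 8 across.
(3,2) = 9 − 4 = 5 completes the 9 across.

4 5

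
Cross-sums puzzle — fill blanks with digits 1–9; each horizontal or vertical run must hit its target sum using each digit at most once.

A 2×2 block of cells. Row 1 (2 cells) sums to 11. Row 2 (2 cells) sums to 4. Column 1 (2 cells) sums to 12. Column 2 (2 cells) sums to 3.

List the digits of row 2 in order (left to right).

3 1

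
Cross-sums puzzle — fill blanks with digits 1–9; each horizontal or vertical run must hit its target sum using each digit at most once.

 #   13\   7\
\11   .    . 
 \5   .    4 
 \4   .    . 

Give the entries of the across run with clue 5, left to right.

4 in 2 cells must be {1,3}; 7 in 3 cells must be {1,2,4}.
Given what's placed, R1C2 must be 2 to fit the 11 across and 7 down.
R2C1 = 5 − 4 = 1 completes the 5 across.
R3C1 = 3: the only remaining digit allowed by both the 4 across and the 13 down.
R3C2 = 4 − 3 = 1 completes the 4 across.
R1C1 = 11 − 2 = 9 completes the 11 across.

1 4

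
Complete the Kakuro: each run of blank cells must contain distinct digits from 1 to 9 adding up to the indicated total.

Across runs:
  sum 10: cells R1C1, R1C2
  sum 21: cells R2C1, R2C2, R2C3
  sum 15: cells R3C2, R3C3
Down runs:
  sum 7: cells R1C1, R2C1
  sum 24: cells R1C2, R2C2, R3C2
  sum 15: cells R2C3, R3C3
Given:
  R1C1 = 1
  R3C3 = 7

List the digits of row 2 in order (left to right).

6, 7, 8

24 in 3 cells must be {7,8,9}.
R1C2 = 10 − 1 = 9 completes the 10 across.
R2C1 = 7 − 1 = 6 completes the 7 down.
R2C3 = 15 − 7 = 8 completes the 15 down.
R3C2 = 15 − 7 = 8 completes the 15 across.
R2C2 = 21 − 14 = 7 completes the 21 across.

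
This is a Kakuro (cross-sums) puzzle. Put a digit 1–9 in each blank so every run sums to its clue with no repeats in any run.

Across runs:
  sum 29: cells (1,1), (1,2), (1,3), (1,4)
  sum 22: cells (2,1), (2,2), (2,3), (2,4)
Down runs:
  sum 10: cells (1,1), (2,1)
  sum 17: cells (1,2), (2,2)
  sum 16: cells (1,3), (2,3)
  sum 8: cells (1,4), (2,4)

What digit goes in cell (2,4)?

3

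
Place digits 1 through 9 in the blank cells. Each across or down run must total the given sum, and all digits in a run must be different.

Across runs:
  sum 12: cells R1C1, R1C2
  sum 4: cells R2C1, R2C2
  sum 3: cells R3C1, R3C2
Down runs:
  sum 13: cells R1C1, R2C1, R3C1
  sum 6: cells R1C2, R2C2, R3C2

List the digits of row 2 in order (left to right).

3, 1

4 in 2 cells must be {1,3}; 3 in 2 cells must be {1,2}; 6 in 3 cells must be {1,2,3}.
The 12 across and the 6 down share only 3, so R1C2 = 3.
Given what's placed, R2C2 must be 1 to fit the 4 across and 6 down.
R3C2 = 6 − 4 = 2 completes the 6 down.
R1C1 = 12 − 3 = 9 completes the 12 across.
R2C1 = 4 − 1 = 3 completes the 4 across.
R3C1 = 3 − 2 = 1 completes the 3 across.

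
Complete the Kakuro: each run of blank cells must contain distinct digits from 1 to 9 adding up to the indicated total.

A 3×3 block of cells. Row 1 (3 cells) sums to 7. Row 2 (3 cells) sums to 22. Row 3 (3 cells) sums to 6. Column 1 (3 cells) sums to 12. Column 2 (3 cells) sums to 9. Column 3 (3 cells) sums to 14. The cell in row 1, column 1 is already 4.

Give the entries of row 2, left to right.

7 in 3 cells must be {1,2,4}; 6 in 3 cells must be {1,2,3}.
Nothing is forced directly, so branch on (2,2), whose candidates are 5 or 6. If (2,2) = 5: that forces (1,2) = 1, (1,3) = 2, after which (2,1) would have to be in {8,9} for the 22 across but in {1,2,3,5,6,7} for the 12 down — contradiction. So (2,2) = 6.
Given what's placed, (2,1) must be 7 to fit the 22 across and 12 down.
(2,3) = 22 − 13 = 9 completes the 22 across.

7 6 9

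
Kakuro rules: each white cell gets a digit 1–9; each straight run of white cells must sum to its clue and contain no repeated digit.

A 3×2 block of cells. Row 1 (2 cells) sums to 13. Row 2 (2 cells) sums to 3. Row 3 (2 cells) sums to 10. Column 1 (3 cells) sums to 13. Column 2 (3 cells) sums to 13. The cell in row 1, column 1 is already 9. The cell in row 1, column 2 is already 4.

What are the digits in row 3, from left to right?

3 7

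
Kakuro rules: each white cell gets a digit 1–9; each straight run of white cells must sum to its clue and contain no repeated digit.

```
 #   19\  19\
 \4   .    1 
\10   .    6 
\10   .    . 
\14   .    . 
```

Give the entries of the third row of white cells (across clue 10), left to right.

7 3

4 in 2 cells must be {1,3}.
R1C1 = 4 − 1 = 3 completes the 4 across.
R2C1 = 10 − 6 = 4 completes the 10 across.
Given what's placed, R3C1 must be 7 to fit the 10 across and 19 down.
R3C2 = 10 − 7 = 3 completes the 10 across.
R4C1 = 19 − 14 = 5 completes the 19 down.
R4C2 = 14 − 5 = 9 completes the 14 across.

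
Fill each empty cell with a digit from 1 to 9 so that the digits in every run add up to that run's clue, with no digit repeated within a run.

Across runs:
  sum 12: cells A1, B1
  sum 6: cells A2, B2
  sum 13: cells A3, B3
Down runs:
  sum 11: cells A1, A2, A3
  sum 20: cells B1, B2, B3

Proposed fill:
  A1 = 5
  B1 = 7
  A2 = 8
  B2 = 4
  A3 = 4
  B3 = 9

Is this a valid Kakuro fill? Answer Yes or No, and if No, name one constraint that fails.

No — the down run A1–A3 sums to 17, not 11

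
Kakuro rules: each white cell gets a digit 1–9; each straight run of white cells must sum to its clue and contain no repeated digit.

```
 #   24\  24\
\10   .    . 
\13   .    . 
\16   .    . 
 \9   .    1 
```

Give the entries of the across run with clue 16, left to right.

16 in 2 cells must be {7,9}.
Given what's placed, R3C2 must be 9 to fit the 16 across and 24 down.
R4C1 = 9 − 1 = 8 completes the 9 across.
R3C1 = 16 − 9 = 7 completes the 16 across.
No cell is forced outright now. R1C2 can only be 6 or 8 (the digits allowed by both its 10 across and its 24 down). If R1C2 = 8: then R1C1 would have to be in {2} for the 10 across but in {3,4,5,6} for the 24 down — contradiction. So R1C2 = 6.
R1C1 = 10 − 6 = 4 completes the 10 across.
R2C1 = 24 − 19 = 5 completes the 24 down.
R2C2 = 13 − 5 = 8 completes the 13 across.

7, 9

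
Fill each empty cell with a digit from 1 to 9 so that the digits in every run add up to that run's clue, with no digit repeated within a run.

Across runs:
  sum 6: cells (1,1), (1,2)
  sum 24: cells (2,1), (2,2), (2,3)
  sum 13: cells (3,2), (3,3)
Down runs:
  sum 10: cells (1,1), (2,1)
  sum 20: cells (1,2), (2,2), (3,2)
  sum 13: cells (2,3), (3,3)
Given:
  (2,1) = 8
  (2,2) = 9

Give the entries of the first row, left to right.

2, 4

24 in 3 cells must be {7,8,9}.
(1,1) = 10 − 8 = 2 completes the 10 down.
(1,2) = 6 − 2 = 4 completes the 6 across.
(2,3) = 24 − 17 = 7 completes the 24 across.
(3,2) = 20 − 13 = 7 completes the 20 down.
(3,3) = 13 − 7 = 6 completes the 13 across.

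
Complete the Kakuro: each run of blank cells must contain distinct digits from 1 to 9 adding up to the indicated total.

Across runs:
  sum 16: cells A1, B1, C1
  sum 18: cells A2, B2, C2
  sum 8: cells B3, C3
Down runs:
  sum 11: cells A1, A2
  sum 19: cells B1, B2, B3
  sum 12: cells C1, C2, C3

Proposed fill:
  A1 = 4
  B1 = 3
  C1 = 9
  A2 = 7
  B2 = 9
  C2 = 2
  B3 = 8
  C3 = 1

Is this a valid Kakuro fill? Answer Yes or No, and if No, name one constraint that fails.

No — the down run B1–B3 sums to 20, not 19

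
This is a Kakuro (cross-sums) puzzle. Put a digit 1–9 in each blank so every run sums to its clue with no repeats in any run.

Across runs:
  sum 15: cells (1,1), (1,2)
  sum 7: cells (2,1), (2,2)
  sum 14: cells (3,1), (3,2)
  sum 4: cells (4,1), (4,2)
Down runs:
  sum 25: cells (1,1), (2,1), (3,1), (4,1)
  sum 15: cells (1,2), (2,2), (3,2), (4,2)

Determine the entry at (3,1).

9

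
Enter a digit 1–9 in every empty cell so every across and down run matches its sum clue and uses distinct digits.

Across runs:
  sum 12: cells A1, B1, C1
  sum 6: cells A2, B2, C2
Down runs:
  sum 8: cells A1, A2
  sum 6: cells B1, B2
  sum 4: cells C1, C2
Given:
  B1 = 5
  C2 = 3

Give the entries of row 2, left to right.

2 1 3

6 in 3 cells must be {1,2,3}; 4 in 2 cells must be {1,3}.
C1 = 4 − 3 = 1 completes the 4 down.
B2 = 6 − 5 = 1 completes the 6 down.
A1 = 12 − 6 = 6 completes the 12 across.
A2 = 6 − 4 = 2 completes the 6 across.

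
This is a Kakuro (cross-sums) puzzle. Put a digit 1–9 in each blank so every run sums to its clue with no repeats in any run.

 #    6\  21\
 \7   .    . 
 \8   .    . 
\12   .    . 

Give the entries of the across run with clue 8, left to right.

1, 7

6 in 3 cells must be {1,2,3}.
The 12 across and the 6 down share only 3, so R3C1 = 3.
R3C2 = 12 − 3 = 9 completes the 12 across.
Nothing is forced directly, so branch on R1C1, whose candidates are 1 or 2. If R1C1 = 1: then R1C2 would have to be in {6} for the 7 across but in {4,5,7,8} for the 21 down — contradiction. So R1C1 = 2.
R1C2 = 7 − 2 = 5 completes the 7 across.
R2C1 = 6 − 5 = 1 completes the 6 down.
R2C2 = 8 − 1 = 7 completes the 8 across.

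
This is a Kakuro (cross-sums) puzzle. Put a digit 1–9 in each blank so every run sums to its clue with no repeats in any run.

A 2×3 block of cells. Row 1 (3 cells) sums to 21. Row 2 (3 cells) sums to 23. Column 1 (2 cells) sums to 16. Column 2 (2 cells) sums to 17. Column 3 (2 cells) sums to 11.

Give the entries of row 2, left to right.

9 8 6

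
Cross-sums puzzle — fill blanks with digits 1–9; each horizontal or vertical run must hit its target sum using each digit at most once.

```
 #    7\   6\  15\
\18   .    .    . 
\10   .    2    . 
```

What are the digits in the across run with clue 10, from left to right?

1 2 7

R1C2 = 6 − 2 = 4 completes the 6 down.
R2C3 = 7: the only remaining digit allowed by both the 10 across and the 15 down.
R1C3 = 15 − 7 = 8 completes the 15 down.
R2C1 = 10 − 9 = 1 completes the 10 across.
R1C1 = 18 − 12 = 6 completes the 18 across.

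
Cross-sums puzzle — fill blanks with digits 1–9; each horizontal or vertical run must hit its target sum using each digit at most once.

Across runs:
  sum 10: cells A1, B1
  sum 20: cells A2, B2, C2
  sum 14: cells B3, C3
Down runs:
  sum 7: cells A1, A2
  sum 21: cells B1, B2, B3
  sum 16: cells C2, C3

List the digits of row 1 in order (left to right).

3 7

16 in 2 cells must be {7,9}.
The 14 across and the 16 down share only 9, so C3 = 9.
C2 = 16 − 9 = 7 completes the 16 down.
B3 = 14 − 9 = 5 completes the 14 across.
B2 = 9: the only remaining digit allowed by both the 20 across and the 21 down.
B1 = 21 − 14 = 7 completes the 21 down.
A2 = 20 − 16 = 4 completes the 20 across.
A1 = 10 − 7 = 3 completes the 10 across.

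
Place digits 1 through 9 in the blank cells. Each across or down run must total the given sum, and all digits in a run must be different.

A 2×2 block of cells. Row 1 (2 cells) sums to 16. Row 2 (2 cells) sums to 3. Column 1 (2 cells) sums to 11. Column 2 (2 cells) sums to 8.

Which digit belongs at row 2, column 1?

2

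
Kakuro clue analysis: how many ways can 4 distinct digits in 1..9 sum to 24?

4 distinct digits from 1–9 sum between 10 and 30.

8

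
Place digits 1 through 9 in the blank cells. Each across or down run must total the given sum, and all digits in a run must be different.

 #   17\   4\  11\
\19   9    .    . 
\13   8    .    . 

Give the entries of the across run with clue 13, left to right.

8 1 4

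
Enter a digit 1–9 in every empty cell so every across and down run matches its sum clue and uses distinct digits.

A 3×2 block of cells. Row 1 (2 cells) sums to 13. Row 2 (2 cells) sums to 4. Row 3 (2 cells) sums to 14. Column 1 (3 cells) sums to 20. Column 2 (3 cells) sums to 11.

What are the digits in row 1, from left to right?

9 4

4 in 2 cells must be {1,3}.
The 4 across and the 20 down share only 3, so (2,1) = 3.
(2,2) = 4 − 3 = 1 completes the 4 across.
Nothing is forced directly, so branch on (1,1), whose candidates are 8 or 9. If (1,1) = 8: then (1,2) would have to be in {5} for the 13 across but in {2,3,4,6,7,8} for the 11 down — contradiction. So (1,1) = 9.
(1,2) = 13 − 9 = 4 completes the 13 across.
(3,1) = 20 − 12 = 8 completes the 20 down.
(3,2) = 14 − 8 = 6 completes the 14 across.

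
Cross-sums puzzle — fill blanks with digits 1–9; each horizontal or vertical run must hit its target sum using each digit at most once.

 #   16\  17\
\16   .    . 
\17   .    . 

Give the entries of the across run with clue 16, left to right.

7, 9

16 in 2 cells must be {7,9}; 17 in 2 cells must be {8,9}.
The 16 across and the 17 down share only 9, so R1C2 = 9.
The 17 across and the 16 down share only 9, so R2C1 = 9.
R2C2 = 17 − 9 = 8 completes the 17 across.
R1C1 = 16 − 9 = 7 completes the 16 across.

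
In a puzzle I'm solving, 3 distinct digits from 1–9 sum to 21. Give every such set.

{4,8,9}; {5,7,9}; {6,7,8}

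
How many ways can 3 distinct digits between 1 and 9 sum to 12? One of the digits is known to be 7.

2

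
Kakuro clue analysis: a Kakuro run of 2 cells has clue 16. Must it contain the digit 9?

The only way to make 16 from 2 distinct digits is {7,9}, which contains 9.

Yes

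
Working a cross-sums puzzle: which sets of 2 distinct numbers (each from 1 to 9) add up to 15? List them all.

2 distinct digits from 1–9 sum between 3 and 17.

{6,9}; {7,8}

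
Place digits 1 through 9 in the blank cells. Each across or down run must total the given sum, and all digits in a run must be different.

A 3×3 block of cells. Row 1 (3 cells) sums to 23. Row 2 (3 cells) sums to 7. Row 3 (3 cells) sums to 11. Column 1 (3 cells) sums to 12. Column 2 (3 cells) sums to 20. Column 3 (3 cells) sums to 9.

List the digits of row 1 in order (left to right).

23 in 3 cells must be {6,8,9}; 7 in 3 cells must be {1,2,4}.
Only 6 fits (1,3) under both its across sum 23 and down sum 9.
Only 4 fits (2,2) under both its across sum 7 and down sum 20.
(3,2) = 7: the only remaining digit allowed by both the 11 across and the 20 down.
Given what's placed, (3,3) must be 1 to fit the 11 across and 9 down.
(1,2) = 20 − 11 = 9 completes the 20 down.
(2,3) = 9 − 7 = 2 completes the 9 down.
(3,1) = 11 − 8 = 3 completes the 11 across.
(1,1) = 23 − 15 = 8 completes the 23 across.

8 9 6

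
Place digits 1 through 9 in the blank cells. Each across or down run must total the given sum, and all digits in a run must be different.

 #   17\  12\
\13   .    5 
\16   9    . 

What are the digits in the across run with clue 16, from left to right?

16 in 2 cells must be {7,9}; 17 in 2 cells must be {8,9}.
R1C1 = 13 − 5 = 8 completes the 13 across.
R2C2 = 16 − 9 = 7 completes the 16 across.

9 7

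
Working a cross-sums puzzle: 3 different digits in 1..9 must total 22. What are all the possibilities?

3 distinct digits from 1–9 sum between 6 and 24.

{5,8,9}; {6,7,9}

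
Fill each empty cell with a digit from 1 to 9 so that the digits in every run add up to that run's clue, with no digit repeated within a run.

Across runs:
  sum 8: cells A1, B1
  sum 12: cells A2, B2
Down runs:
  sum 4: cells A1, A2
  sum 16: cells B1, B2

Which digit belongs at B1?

7

4 in 2 cells must be {1,3}; 16 in 2 cells must be {7,9}.
The 8 across and the 16 down share only 7, so B1 = 7.
The 12 across and the 4 down share only 3, so A2 = 3.
B2 = 12 − 3 = 9 completes the 12 across.
A1 = 8 − 7 = 1 completes the 8 across.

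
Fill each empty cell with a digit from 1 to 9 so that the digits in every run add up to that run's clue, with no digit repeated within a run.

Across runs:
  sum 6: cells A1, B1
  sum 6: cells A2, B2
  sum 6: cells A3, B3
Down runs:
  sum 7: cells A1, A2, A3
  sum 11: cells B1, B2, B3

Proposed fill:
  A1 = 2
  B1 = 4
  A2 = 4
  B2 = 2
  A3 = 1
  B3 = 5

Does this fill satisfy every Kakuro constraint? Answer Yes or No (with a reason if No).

Across: 2+4=6; 4+2=6; 1+5=6. Down: 2+4+1=7; 4+2+5=11. No digit repeats within any run.

Yes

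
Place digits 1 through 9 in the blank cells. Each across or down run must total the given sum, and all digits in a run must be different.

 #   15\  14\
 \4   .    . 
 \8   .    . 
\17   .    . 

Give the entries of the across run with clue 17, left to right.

8 9

4 in 2 cells must be {1,3}; 17 in 2 cells must be {8,9}.
Nothing is forced directly, so branch on R1C1, whose candidates are 1 or 3. If R1C1 = 3: that forces R1C2 = 1, R3C1 = 8, R3C2 = 9, after which R2C1 would have to be in {1,2,3,5,6,7} for the 8 across but in {4} for the 15 down — contradiction. So R1C1 = 1.
R1C2 = 4 − 1 = 3 completes the 4 across.
Given what's placed, R3C2 must be 9 to fit the 17 across and 14 down.
R2C2 = 14 − 12 = 2 completes the 14 down.
R3C1 = 17 − 9 = 8 completes the 17 across.
R2C1 = 8 − 2 = 6 completes the 8 across.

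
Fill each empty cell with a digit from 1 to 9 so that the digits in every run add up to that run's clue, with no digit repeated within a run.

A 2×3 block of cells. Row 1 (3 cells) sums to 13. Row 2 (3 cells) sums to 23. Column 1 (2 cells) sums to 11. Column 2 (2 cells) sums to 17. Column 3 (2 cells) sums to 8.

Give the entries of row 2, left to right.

23 in 3 cells must be {6,8,9}; 17 in 2 cells must be {8,9}.
The 23 across and the 8 down share only 6, so (2,3) = 6.
(1,3) = 8 − 6 = 2 completes the 8 down.
Given what's placed, (1,2) must be 8 to fit the 13 across and 17 down.
(2,2) = 17 − 8 = 9 completes the 17 down.
(1,1) = 13 − 10 = 3 completes the 13 across.
(2,1) = 23 − 15 = 8 completes the 23 across.

8 9 6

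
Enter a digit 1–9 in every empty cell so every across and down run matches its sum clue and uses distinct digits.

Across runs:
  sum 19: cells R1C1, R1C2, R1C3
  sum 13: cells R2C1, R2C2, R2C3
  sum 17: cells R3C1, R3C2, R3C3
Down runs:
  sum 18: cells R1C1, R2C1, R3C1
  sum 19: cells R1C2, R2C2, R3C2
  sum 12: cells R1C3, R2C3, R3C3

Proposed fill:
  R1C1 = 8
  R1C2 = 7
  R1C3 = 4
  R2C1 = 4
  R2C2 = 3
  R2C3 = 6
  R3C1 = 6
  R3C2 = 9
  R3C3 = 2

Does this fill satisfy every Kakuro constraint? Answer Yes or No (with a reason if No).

Across: 8+7+4=19; 4+3+6=13; 6+9+2=17. Down: 8+4+6=18; 7+3+9=19; 4+6+2=12. No digit repeats within any run.

Yes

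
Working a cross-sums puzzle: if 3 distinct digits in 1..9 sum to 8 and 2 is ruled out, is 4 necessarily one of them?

Yes

The only way to make 8 from 3 distinct digits under that restriction is {1,3,4}, which contains 4.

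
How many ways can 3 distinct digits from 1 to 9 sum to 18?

7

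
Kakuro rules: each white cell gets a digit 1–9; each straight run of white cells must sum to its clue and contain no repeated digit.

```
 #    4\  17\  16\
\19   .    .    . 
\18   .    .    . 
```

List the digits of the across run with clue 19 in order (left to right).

3 9 7

4 in 2 cells must be {1,3}; 17 in 2 cells must be {8,9}; 16 in 2 cells must be {7,9}.
The 19 across and the 4 down share only 3, so R1C1 = 3.
Given what's placed, R1C2 must be 9 to fit the 19 across and 17 down.
R1C3 = 19 − 12 = 7 completes the 19 across.
R2C1 = 4 − 3 = 1 completes the 4 down.
R2C2 = 17 − 9 = 8 completes the 17 down.
R2C3 = 18 − 9 = 9 completes the 18 across.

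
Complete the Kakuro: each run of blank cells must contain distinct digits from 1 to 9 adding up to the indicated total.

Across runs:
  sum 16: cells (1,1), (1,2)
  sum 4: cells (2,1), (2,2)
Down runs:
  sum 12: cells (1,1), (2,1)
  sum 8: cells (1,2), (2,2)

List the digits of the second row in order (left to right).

3, 1

16 in 2 cells must be {7,9}; 4 in 2 cells must be {1,3}.
The 16 across and the 8 down share only 7, so (1,2) = 7.
The 4 across and the 12 down share only 3, so (2,1) = 3.
(2,2) = 4 − 3 = 1 completes the 4 across.
(1,1) = 16 − 7 = 9 completes the 16 across.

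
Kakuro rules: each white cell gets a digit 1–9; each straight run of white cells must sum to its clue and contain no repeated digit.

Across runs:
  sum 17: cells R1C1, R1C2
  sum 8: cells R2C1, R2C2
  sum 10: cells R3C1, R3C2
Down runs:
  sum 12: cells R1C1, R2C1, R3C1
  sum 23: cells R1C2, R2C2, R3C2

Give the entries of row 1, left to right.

9 8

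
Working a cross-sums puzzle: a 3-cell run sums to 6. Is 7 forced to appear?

The only way to make 6 from 3 distinct digits is {1,2,3}, which does not contain 7.

No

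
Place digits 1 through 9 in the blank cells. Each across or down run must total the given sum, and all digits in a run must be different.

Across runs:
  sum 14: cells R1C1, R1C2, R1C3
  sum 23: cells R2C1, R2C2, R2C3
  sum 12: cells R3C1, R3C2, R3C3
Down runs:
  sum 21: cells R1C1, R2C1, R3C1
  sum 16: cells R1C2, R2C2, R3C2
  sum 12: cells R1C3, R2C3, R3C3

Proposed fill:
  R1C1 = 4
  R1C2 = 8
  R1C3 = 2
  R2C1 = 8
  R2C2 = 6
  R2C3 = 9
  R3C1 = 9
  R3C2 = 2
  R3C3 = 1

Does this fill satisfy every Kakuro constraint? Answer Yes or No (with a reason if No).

Yes

Across: 4+8+2=14; 8+6+9=23; 9+2+1=12. Down: 4+8+9=21; 8+6+2=16; 2+9+1=12. No digit repeats within any run.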